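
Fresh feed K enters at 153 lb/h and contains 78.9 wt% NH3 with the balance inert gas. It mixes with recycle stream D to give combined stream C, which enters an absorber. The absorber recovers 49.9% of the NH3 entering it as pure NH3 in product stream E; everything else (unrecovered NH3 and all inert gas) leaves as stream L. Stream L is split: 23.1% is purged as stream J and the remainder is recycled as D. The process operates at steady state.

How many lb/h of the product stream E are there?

97.99 lb/h

NH3 in C: m_A = 153×0.789 + (1−0.231)·(1−0.499)·m_A, so m_A = 120.72/0.6147 = 196.37 lb/h.
Product E = 0.499×196.37 = 97.99 lb/h.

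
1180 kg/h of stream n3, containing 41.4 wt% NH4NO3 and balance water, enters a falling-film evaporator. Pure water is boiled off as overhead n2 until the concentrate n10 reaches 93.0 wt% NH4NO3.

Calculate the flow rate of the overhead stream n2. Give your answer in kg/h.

NH4NO3 is conserved: 1180×0.414 = 488.52 kg/h all reports to the concentrate.
Concentrate = 488.52/(target fraction) = 525.29 kg/h.
Overhead = 1180 − 525.29 = 654.71 kg/h.

654.7 kg/h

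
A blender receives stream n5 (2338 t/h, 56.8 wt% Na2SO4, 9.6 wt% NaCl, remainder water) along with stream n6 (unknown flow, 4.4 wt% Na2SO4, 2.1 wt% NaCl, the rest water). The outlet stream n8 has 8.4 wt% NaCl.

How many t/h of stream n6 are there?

445.3 t/h

Let n6 be the unknown flow. Total out = 2338 + n6.
NaCl balance: 224.45 + 0.021·n6 = 0.084·(2338 + n6)
(0.021 − 0.084)·n6 = 0.084×2338 − 224.45 = -28.056
n6 = -28.056 / -0.063 = 445.33 t/h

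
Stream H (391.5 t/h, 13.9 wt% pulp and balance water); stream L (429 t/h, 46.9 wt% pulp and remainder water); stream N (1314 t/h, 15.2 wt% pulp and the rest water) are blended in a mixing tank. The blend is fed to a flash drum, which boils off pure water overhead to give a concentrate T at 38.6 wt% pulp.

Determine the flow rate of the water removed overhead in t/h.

954.8 t/h

pulp entering = 391.5×0.139 + 429×0.469 + 1314×0.152 = 455.35 t/h.
All pulp reports to T, so T = 455.35/0.386 = 1179.7 t/h.
Total feed = 2134.5 t/h; overhead = 2134.5 − 1179.7 = 954.84 t/h.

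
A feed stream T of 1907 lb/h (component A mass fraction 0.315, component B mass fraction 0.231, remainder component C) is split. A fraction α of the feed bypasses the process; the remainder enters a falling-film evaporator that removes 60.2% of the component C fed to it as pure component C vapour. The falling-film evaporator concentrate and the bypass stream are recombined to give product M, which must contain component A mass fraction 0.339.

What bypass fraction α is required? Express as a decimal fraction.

0.741

All 1907×0.315 = 600.71 lb/h of component A reaches M, so M = 600.71/0.339 = 1772 lb/h and vapour = 135.01 lb/h.
The evaporator receives (1−α)·1907 of feed at 0.454 component C and removes 0.602 of that component C:
0.602×0.454×(1−α)×1907 = 135.01
(1−α) = 135.01/521.2 = 0.2590;  α = 0.7410.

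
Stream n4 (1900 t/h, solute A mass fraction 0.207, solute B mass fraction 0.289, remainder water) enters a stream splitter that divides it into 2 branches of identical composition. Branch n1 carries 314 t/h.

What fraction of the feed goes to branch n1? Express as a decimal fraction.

0.165

Fraction to n1 = 314/1900 = 0.1653.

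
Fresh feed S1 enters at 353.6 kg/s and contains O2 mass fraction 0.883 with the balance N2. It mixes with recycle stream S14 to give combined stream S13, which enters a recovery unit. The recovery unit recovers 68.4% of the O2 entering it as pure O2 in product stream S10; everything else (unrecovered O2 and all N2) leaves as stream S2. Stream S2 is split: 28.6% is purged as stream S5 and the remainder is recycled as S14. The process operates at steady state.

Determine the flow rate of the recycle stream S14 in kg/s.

194.3 kg/s

N2 enters only via S1 and leaves only via the purge: 353.6×0.117 = 0.286×(N2 in S2), and the recovery unit passes all N2, so N2 in S13 = N2 in S2 = 144.65 kg/s.
O2 in S13: m_A = 353.6×0.883 + (1−0.286)·(1−0.684)·m_A, so m_A = 312.23/0.7744 = 403.2 kg/s.
S2 = (1−0.684)×403.2 + 144.65 = 272.07 kg/s.
Recycle S14 = (1−0.286)×272.07 = 194.26 kg/s.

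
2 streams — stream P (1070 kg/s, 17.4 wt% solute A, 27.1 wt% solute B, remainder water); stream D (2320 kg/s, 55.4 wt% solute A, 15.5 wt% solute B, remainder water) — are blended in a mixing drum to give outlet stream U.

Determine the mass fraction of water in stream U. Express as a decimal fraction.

Total flow out = 1070 + 2320 = 3390 kg/s.
water in = 1070×0.555 + 2320×0.291 = 1269 kg/s.
water mass fraction in U = 1269/3390 = 0.374.

0.374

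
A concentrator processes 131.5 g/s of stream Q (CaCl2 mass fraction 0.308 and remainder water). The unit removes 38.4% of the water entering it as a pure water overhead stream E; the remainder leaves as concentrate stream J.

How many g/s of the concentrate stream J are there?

96.56 g/s

water entering = 131.5×0.692 = 90.998 g/s; overhead removed = 0.384×90.998 = 34.943 g/s.
Concentrate = 131.5 − 34.943 = 96.557 g/s.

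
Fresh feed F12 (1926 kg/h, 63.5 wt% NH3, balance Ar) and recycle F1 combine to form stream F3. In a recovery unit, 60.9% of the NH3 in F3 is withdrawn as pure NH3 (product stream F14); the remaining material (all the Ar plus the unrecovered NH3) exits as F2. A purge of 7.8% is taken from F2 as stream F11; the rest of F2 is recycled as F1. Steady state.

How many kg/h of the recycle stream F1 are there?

8999 kg/h

Ar enters only via F12 and leaves only via the purge: 1926×0.365 = 0.078×(Ar in F2), and the recovery unit passes all Ar, so Ar in F3 = Ar in F2 = 9012.7 kg/h.
NH3 in F3: m_A = 1926×0.635 + (1−0.078)·(1−0.609)·m_A, so m_A = 1223/0.6395 = 1912.5 kg/h.
F2 = (1−0.609)×1912.5 + 9012.7 = 9760.5 kg/h.
Recycle F1 = (1−0.078)×9760.5 = 8999.1 kg/h.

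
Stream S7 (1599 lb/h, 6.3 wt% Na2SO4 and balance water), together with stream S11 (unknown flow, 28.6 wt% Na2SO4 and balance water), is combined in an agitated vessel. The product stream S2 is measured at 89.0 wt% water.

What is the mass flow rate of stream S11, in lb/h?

Let S11 be the unknown flow. Total out = 1599 + S11.
water balance: 1498.3 + 0.714·S11 = 0.890·(1599 + S11)
(0.714 − 0.890)·S11 = 0.890×1599 − 1498.3 = -75.153
S11 = -75.153 / -0.176 = 427.01 lb/h

427 lb/h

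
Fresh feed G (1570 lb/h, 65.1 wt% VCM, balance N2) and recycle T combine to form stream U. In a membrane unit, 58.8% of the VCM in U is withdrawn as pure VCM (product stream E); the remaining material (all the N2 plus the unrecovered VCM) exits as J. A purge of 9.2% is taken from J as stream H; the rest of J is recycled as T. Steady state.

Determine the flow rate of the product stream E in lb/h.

960.2 lb/h

VCM in U: m_A = 1570×0.651 + (1−0.092)·(1−0.588)·m_A, so m_A = 1022.1/0.6259 = 1633 lb/h.
Product E = 0.588×1633 = 960.17 lb/h.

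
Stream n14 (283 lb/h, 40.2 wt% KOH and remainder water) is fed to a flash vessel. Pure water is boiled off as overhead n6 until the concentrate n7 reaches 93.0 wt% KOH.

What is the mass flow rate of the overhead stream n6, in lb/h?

160.7 lb/h

KOH is conserved: 283×0.402 = 113.77 lb/h all reports to the concentrate.
Concentrate = 113.77/(target fraction) = 122.33 lb/h.
Overhead = 283 − 122.33 = 160.67 lb/h.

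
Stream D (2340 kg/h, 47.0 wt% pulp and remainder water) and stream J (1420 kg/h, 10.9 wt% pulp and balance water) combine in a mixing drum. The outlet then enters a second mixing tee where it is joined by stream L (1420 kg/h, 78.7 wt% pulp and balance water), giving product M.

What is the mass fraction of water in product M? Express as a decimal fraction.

Overall, product flow = 5180 kg/h.
water in = 2340×0.530 + 1420×0.891 + 1420×0.213 = 2807.9 kg/h.
water fraction in M = 0.542.

0.542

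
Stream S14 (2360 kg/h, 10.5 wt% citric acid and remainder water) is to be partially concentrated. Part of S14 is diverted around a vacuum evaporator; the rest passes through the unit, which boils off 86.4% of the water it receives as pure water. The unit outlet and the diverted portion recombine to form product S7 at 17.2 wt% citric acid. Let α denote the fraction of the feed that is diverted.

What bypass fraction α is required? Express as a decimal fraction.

0.496

All 2360×0.105 = 247.8 kg/h of citric acid reaches S7, so S7 = 247.8/0.172 = 1440.7 kg/h and vapour = 919.3 kg/h.
The evaporator receives (1−α)·2360 of feed at 0.895 water and removes 0.864 of that water:
0.864×0.895×(1−α)×2360 = 919.3
(1−α) = 919.3/1824.9 = 0.5037;  α = 0.4963.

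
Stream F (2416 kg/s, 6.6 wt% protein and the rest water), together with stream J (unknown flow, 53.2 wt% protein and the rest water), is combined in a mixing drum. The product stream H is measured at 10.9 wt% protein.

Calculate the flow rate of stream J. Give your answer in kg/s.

245.6 kg/s

Let J be the unknown flow. Total out = 2416 + J.
protein balance: 159.46 + 0.532·J = 0.109·(2416 + J)
(0.532 − 0.109)·J = 0.109×2416 − 159.46 = 103.89
J = 103.89 / 0.423 = 245.6 kg/s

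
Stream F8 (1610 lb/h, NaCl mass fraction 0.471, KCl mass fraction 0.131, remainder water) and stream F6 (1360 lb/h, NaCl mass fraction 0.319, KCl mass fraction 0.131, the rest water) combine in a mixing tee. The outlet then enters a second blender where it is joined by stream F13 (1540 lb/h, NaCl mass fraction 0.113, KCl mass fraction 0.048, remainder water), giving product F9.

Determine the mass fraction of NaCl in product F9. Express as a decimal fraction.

Overall, product flow = 4510 lb/h.
NaCl in = 1610×0.471 + 1360×0.319 + 1540×0.113 = 1366.2 lb/h.
NaCl fraction in F9 = 0.303.

0.303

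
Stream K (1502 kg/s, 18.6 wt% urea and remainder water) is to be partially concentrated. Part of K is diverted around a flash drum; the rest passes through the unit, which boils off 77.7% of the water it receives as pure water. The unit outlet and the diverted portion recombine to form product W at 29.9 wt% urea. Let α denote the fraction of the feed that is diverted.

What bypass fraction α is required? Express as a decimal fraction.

0.402

All 1502×0.186 = 279.37 kg/s of urea reaches W, so W = 279.37/0.299 = 934.35 kg/s and vapour = 567.65 kg/s.
The evaporator receives (1−α)·1502 of feed at 0.814 water and removes 0.777 of that water:
0.777×0.814×(1−α)×1502 = 567.65
(1−α) = 567.65/949.98 = 0.5975;  α = 0.4025.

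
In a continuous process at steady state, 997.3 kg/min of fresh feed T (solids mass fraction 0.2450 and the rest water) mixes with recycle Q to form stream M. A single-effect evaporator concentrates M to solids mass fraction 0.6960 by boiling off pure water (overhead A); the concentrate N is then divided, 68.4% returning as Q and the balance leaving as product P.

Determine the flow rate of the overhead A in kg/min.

646.2 kg/min

Overall solids balance (none leaves overhead): solids in fresh feed = solids in product, i.e. 997.3×0.245 = (1−0.684)·N·0.696.
N = 244.34/(0.696×0.316) = 1111 kg/min.
Recycle Q = 0.684×1111 = 759.89 kg/min.
Combined feed M = 997.3 + 759.89 = 1757.2 kg/min.
Overhead A = M − N = 1757.2 − 1111 = 646.24 kg/min.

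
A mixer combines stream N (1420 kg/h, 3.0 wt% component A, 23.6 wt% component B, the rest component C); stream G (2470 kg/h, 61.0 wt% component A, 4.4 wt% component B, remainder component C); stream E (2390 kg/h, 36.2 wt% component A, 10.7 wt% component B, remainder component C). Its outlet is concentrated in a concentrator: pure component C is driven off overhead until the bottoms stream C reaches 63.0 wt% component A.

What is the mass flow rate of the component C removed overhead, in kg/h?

component A entering = 1420×0.030 + 2470×0.610 + 2390×0.362 = 2414.5 kg/h.
All component A reports to C, so C = 2414.5/0.630 = 3832.5 kg/h.
Total feed = 6280 kg/h; overhead = 6280 − 3832.5 = 2447.5 kg/h.

2447 kg/h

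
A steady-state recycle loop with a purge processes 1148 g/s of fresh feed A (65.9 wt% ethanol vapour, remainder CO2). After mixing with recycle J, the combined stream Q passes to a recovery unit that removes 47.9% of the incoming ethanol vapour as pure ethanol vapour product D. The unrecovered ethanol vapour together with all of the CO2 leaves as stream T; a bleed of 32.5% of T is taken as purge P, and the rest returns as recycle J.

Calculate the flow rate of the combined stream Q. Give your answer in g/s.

2371 g/s

CO2 enters only via A and leaves only via the purge: 1148×0.341 = 0.325×(CO2 in T), and the recovery unit passes all CO2, so CO2 in Q = CO2 in T = 1204.5 g/s.
ethanol vapour in Q: m_A = 1148×0.659 + (1−0.325)·(1−0.479)·m_A, so m_A = 756.53/0.6483 = 1166.9 g/s.
Q = 1166.9 + 1204.5 = 2371.4 g/s.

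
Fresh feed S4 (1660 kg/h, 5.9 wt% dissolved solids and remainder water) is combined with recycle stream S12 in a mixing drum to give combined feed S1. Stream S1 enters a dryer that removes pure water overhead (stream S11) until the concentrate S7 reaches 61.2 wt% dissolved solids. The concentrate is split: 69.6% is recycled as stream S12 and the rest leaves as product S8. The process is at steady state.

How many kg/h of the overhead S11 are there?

1500 kg/h

Overall dissolved solids balance (none leaves overhead): dissolved solids in fresh feed = dissolved solids in product, i.e. 1660×0.059 = (1−0.696)·S7·0.612.
S7 = 97.94/(0.612×0.304) = 526.42 kg/h.
Recycle S12 = 0.696×526.42 = 366.39 kg/h.
Combined feed S1 = 1660 + 366.39 = 2026.4 kg/h.
Overhead S11 = S1 − S7 = 2026.4 − 526.42 = 1500 kg/h.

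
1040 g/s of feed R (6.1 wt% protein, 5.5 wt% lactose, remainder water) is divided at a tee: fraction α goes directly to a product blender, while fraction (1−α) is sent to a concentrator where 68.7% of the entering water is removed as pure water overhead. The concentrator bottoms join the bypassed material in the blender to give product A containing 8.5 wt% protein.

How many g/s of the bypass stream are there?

All 1040×0.061 = 63.44 g/s of protein reaches A, so A = 63.44/0.085 = 746.35 g/s and vapour = 293.65 g/s.
The evaporator receives (1−α)·1040 of feed at 0.884 water and removes 0.687 of that water:
0.687×0.884×(1−α)×1040 = 293.65
(1−α) = 293.65/631.6 = 0.4649;  α = 0.5351.
Bypass flow = 0.5351×1040 = 556.48 g/s.

556.5 g/s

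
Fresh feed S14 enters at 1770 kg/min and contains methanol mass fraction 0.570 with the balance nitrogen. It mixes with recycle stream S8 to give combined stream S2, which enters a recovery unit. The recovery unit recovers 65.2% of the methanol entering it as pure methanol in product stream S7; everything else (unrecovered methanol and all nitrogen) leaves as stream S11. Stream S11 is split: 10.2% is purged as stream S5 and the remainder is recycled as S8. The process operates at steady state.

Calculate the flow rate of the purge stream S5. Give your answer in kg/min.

813.2 kg/min

nitrogen enters only via S14 and leaves only via the purge: 1770×0.430 = 0.102×(nitrogen in S11), and the recovery unit passes all nitrogen, so nitrogen in S2 = nitrogen in S11 = 7461.8 kg/min.
methanol in S2: m_A = 1770×0.570 + (1−0.102)·(1−0.652)·m_A, so m_A = 1008.9/0.6875 = 1467.5 kg/min.
S11 = (1−0.652)×1467.5 + 7461.8 = 7972.5 kg/min.
Purge S5 = 0.102×7972.5 = 813.19 kg/min.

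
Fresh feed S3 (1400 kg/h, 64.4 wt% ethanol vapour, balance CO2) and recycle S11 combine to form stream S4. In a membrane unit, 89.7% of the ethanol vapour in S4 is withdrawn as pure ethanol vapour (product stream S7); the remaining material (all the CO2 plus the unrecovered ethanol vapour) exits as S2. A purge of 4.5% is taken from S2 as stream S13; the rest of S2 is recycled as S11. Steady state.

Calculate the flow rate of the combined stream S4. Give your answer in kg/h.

CO2 enters only via S3 and leaves only via the purge: 1400×0.356 = 0.045×(CO2 in S2), and the membrane unit passes all CO2, so CO2 in S4 = CO2 in S2 = 11076 kg/h.
ethanol vapour in S4: m_A = 1400×0.644 + (1−0.045)·(1−0.897)·m_A, so m_A = 901.6/0.9016 = 999.96 kg/h.
S4 = 999.96 + 11076 = 12076 kg/h.

12080 kg/h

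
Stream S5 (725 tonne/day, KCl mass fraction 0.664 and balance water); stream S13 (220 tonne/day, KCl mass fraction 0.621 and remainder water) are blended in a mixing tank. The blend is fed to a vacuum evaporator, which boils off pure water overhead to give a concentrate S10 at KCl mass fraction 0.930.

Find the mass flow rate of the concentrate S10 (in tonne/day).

KCl entering = 725×0.664 + 220×0.621 = 618.02 tonne/day.
All KCl reports to S10, so S10 = 618.02/0.930 = 664.54 tonne/day.

664.5 tonne/day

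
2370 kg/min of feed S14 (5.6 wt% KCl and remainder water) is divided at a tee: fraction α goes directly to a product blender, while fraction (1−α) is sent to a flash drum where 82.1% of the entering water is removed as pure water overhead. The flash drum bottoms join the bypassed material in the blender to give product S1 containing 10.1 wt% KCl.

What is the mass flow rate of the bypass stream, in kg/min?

All 2370×0.056 = 132.72 kg/min of KCl reaches S1, so S1 = 132.72/0.101 = 1314.1 kg/min and vapour = 1055.9 kg/min.
The evaporator receives (1−α)·2370 of feed at 0.944 water and removes 0.821 of that water:
0.821×0.944×(1−α)×2370 = 1055.9
(1−α) = 1055.9/1836.8 = 0.5749;  α = 0.4251.
Bypass flow = 0.4251×2370 = 1007.5 kg/min.

1008 kg/min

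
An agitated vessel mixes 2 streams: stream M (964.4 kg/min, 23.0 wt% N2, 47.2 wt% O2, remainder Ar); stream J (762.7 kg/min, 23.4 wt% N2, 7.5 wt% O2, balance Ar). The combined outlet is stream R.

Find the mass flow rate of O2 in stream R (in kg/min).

O2 out = O2 in = 964.4×0.472 + 762.7×0.075 = 512.4 kg/min.

512.4 kg/min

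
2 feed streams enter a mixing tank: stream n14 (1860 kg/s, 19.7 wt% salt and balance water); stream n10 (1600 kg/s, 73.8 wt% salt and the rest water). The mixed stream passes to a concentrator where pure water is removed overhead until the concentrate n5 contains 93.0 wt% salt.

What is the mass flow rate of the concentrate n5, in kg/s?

salt entering = 1860×0.197 + 1600×0.738 = 1547.2 kg/s.
All salt reports to n5, so n5 = 1547.2/0.930 = 1663.7 kg/s.

1664 kg/s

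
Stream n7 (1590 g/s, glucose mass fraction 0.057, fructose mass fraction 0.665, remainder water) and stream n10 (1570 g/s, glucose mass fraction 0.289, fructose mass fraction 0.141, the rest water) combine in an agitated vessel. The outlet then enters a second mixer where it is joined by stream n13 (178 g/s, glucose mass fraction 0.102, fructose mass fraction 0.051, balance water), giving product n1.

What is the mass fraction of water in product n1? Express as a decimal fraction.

Overall, product flow = 3338 g/s.
water in = 1590×0.278 + 1570×0.570 + 178×0.847 = 1487.7 g/s.
water fraction in n1 = 0.446.

0.446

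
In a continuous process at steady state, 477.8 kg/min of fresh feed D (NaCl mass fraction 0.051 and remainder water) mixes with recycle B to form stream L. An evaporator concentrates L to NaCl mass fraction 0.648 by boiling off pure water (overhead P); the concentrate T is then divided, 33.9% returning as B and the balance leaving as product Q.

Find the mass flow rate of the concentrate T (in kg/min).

Overall NaCl balance (none leaves overhead): NaCl in fresh feed = NaCl in product, i.e. 477.8×0.051 = (1−0.339)·T·0.648.
T = 24.368/(0.648×0.661) = 56.891 kg/min.

56.89 kg/min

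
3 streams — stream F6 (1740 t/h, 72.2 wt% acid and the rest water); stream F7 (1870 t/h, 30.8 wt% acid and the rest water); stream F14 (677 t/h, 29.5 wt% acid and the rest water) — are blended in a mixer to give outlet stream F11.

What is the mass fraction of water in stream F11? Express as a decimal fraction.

0.526

Total flow out = 1740 + 1870 + 677 = 4287 t/h.
water in = 1740×0.278 + 1870×0.692 + 677×0.705 = 2255 t/h.
water mass fraction in F11 = 2255/4287 = 0.526.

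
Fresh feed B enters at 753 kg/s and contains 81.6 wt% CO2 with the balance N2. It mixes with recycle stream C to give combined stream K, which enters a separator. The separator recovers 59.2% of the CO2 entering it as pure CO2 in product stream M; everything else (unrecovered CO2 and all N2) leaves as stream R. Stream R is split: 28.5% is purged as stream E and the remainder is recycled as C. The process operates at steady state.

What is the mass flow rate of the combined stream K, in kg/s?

N2 enters only via B and leaves only via the purge: 753×0.184 = 0.285×(N2 in R), and the separator passes all N2, so N2 in K = N2 in R = 486.15 kg/s.
CO2 in K: m_A = 753×0.816 + (1−0.285)·(1−0.592)·m_A, so m_A = 614.45/0.7083 = 867.52 kg/s.
K = 867.52 + 486.15 = 1353.7 kg/s.

1354 kg/s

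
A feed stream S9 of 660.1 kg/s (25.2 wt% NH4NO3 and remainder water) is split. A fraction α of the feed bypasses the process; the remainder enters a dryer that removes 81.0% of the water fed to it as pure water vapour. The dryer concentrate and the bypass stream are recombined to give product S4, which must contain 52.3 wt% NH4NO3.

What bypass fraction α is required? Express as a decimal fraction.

0.145

All 660.1×0.252 = 166.35 kg/s of NH4NO3 reaches S4, so S4 = 166.35/0.523 = 318.06 kg/s and vapour = 342.04 kg/s.
The evaporator receives (1−α)·660.1 of feed at 0.748 water and removes 0.810 of that water:
0.810×0.748×(1−α)×660.1 = 342.04
(1−α) = 342.04/399.94 = 0.8552;  α = 0.1448.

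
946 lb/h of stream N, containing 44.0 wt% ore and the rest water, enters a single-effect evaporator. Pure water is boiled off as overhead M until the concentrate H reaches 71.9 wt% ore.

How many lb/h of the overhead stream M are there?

367.1 lb/h

ore is conserved: 946×0.440 = 416.24 lb/h all reports to the concentrate.
Concentrate = 416.24/(target fraction) = 578.92 lb/h.
Overhead = 946 − 578.92 = 367.08 lb/h.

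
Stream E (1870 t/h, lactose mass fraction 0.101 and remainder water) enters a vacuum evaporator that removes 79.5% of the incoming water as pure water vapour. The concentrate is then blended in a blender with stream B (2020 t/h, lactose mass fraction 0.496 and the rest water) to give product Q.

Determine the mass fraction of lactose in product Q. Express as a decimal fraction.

Vapour removed = 0.795×0.899×1870 = 1336.5 t/h; concentrate = 533.5 t/h.
lactose reaching the mixer = 188.87 (from concentrate) + 2020×0.496 = 1190.8 t/h.
Product flow = 533.5 + 2020 = 2553.5 t/h; lactose fraction = 0.466.

0.466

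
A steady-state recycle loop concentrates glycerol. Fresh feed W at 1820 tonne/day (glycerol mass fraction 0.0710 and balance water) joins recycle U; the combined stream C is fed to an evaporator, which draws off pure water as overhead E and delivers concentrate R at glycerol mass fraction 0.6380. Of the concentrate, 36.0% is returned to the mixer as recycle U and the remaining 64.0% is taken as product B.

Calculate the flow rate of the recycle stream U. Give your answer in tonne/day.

113.9 tonne/day

Overall glycerol balance (none leaves overhead): glycerol in fresh feed = glycerol in product, i.e. 1820×0.071 = (1−0.360)·R·0.638.
R = 129.22/(0.638×0.640) = 316.47 tonne/day.
Recycle U = 0.360×316.47 = 113.93 tonne/day.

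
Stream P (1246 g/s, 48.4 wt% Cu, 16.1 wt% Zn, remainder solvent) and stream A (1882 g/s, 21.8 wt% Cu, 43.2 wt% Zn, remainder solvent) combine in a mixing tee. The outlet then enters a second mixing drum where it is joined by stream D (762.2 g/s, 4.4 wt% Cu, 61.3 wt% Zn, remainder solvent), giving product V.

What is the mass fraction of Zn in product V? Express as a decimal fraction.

Overall, product flow = 3890.2 g/s.
Zn in = 1246×0.161 + 1882×0.432 + 762.2×0.613 = 1480.9 g/s.
Zn fraction in V = 0.381.

0.381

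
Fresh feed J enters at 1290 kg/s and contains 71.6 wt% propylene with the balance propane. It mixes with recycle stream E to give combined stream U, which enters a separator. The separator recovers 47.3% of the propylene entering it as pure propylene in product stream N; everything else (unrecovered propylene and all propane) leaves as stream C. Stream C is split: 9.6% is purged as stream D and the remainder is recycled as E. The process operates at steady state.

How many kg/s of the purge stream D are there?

455.6 kg/s

propane enters only via J and leaves only via the purge: 1290×0.284 = 0.096×(propane in C), and the separator passes all propane, so propane in U = propane in C = 3816.2 kg/s.
propylene in U: m_A = 1290×0.716 + (1−0.096)·(1−0.473)·m_A, so m_A = 923.64/0.5236 = 1764 kg/s.
C = (1−0.473)×1764 + 3816.2 = 4745.9 kg/s.
Purge D = 0.096×4745.9 = 455.61 kg/s.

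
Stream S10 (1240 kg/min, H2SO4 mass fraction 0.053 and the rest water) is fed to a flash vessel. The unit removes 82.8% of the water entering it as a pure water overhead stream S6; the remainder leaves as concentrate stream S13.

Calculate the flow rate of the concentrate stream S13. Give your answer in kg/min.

water entering = 1240×0.947 = 1174.3 kg/min; overhead removed = 0.828×1174.3 = 972.3 kg/min.
Concentrate = 1240 − 972.3 = 267.7 kg/min.

267.7 kg/min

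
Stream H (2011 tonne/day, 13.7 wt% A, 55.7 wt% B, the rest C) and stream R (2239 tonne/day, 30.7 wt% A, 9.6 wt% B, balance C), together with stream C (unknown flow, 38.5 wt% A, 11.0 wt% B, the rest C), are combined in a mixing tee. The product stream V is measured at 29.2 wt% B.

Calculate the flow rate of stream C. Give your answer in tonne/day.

Let C be the unknown flow. Total out = 4250 + C.
B balance: 1335.1 + 0.110·C = 0.292·(4250 + C)
(0.110 − 0.292)·C = 0.292×4250 − 1335.1 = -94.071
C = -94.071 / -0.182 = 516.87 tonne/day

516.9 tonne/day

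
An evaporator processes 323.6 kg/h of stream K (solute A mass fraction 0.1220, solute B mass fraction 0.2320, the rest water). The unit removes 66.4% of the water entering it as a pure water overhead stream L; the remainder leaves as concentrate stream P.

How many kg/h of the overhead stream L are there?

138.8 kg/h

water entering = 323.6×0.646 = 209.05 kg/h; overhead removed = 0.664×209.05 = 138.81 kg/h.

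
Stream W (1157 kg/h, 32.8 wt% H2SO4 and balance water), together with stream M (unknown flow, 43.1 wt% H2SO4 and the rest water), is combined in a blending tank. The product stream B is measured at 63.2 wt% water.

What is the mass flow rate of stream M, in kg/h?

Let M be the unknown flow. Total out = 1157 + M.
water balance: 777.5 + 0.569·M = 0.632·(1157 + M)
(0.569 − 0.632)·M = 0.632×1157 − 777.5 = -46.28
M = -46.28 / -0.063 = 734.6 kg/h

734.6 kg/h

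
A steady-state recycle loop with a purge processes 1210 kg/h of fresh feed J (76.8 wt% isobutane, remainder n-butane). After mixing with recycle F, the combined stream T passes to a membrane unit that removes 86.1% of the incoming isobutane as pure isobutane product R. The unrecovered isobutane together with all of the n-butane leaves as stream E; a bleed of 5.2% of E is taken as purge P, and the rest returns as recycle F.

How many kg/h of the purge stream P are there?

288.5 kg/h

n-butane enters only via J and leaves only via the purge: 1210×0.232 = 0.052×(n-butane in E), and the membrane unit passes all n-butane, so n-butane in T = n-butane in E = 5398.5 kg/h.
isobutane in T: m_A = 1210×0.768 + (1−0.052)·(1−0.861)·m_A, so m_A = 929.28/0.8682 = 1070.3 kg/h.
E = (1−0.861)×1070.3 + 5398.5 = 5547.2 kg/h.
Purge P = 0.052×5547.2 = 288.46 kg/h.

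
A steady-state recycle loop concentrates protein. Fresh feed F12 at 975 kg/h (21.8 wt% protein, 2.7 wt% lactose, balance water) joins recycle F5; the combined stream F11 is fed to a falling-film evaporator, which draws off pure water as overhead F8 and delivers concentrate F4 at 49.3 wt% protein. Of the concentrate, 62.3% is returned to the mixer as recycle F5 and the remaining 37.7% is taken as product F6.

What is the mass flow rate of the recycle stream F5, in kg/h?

712.5 kg/h

Overall protein balance (none leaves overhead): protein in fresh feed = protein in product, i.e. 975×0.218 = (1−0.623)·F4·0.493.
F4 = 212.55/(0.493×0.377) = 1143.6 kg/h.
Recycle F5 = 0.623×1143.6 = 712.46 kg/h.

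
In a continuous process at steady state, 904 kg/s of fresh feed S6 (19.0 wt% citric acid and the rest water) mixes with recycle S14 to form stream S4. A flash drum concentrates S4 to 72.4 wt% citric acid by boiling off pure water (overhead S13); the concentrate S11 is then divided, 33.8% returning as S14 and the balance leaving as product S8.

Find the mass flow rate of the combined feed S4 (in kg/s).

1025 kg/s

Overall citric acid balance (none leaves overhead): citric acid in fresh feed = citric acid in product, i.e. 904×0.190 = (1−0.338)·S11·0.724.
S11 = 171.76/(0.724×0.662) = 358.36 kg/s.
Recycle S14 = 0.338×358.36 = 121.13 kg/s.
Combined feed S4 = 904 + 121.13 = 1025.1 kg/s.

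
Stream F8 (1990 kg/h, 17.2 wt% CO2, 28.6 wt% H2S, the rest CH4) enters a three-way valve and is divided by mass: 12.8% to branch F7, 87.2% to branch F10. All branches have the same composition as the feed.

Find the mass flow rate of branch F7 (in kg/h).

254.7 kg/h

Branch F7 flow = 0.128×1990 = 254.72 kg/h.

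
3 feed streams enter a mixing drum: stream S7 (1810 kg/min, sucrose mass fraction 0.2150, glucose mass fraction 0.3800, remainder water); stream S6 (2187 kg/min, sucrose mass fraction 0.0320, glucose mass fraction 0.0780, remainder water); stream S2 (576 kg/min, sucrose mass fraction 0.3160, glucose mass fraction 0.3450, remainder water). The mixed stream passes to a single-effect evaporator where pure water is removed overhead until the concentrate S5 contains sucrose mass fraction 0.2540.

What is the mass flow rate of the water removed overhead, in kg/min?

sucrose entering = 1810×0.215 + 2187×0.032 + 576×0.316 = 641.15 kg/min.
All sucrose reports to S5, so S5 = 641.15/0.254 = 2524.2 kg/min.
Total feed = 4573 kg/min; overhead = 4573 − 2524.2 = 2048.8 kg/min.

2049 kg/min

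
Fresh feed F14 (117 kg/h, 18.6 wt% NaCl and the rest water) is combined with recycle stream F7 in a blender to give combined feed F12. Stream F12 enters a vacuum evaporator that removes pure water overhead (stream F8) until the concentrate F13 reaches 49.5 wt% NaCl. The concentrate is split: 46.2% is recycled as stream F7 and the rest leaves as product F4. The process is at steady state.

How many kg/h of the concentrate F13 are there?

81.72 kg/h

Overall NaCl balance (none leaves overhead): NaCl in fresh feed = NaCl in product, i.e. 117×0.186 = (1−0.462)·F13·0.495.
F13 = 21.762/(0.495×0.538) = 81.717 kg/h.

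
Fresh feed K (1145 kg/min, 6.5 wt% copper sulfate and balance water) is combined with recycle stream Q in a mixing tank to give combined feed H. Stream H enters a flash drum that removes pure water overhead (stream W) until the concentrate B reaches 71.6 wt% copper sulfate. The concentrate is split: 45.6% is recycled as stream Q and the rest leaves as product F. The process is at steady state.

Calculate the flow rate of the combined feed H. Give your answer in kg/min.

1232 kg/min

Overall copper sulfate balance (none leaves overhead): copper sulfate in fresh feed = copper sulfate in product, i.e. 1145×0.065 = (1−0.456)·B·0.716.
B = 74.425/(0.716×0.544) = 191.08 kg/min.
Recycle Q = 0.456×191.08 = 87.131 kg/min.
Combined feed H = 1145 + 87.131 = 1232.1 kg/min.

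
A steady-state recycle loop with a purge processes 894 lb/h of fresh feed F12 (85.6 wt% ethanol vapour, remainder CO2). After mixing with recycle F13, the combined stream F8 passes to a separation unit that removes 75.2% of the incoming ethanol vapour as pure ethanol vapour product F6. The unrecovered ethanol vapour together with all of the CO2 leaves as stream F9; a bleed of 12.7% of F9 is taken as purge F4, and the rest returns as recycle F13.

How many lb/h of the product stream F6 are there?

ethanol vapour in F8: m_A = 894×0.856 + (1−0.127)·(1−0.752)·m_A, so m_A = 765.26/0.7835 = 976.73 lb/h.
Product F6 = 0.752×976.73 = 734.5 lb/h.

734.5 lb/h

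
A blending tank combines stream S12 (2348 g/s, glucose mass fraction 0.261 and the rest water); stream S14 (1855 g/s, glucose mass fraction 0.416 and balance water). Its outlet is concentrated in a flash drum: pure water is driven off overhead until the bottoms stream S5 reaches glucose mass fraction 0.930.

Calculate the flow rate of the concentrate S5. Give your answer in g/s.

glucose entering = 2348×0.261 + 1855×0.416 = 1384.5 g/s.
All glucose reports to S5, so S5 = 1384.5/0.930 = 1488.7 g/s.

1489 g/s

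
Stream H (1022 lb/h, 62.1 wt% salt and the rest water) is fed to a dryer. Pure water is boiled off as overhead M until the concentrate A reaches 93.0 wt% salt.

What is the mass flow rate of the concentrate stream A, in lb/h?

682.4 lb/h

salt is conserved: 1022×0.621 = 634.66 lb/h all reports to the concentrate.
Concentrate = 634.66/(target fraction) = 682.43 lb/h.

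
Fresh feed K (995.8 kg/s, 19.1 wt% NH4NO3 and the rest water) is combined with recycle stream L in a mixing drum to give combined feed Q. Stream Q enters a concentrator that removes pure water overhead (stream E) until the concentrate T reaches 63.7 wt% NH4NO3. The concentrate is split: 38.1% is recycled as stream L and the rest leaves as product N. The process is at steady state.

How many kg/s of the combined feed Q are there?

1180 kg/s

Overall NH4NO3 balance (none leaves overhead): NH4NO3 in fresh feed = NH4NO3 in product, i.e. 995.8×0.191 = (1−0.381)·T·0.637.
T = 190.2/(0.637×0.619) = 482.36 kg/s.
Recycle L = 0.381×482.36 = 183.78 kg/s.
Combined feed Q = 995.8 + 183.78 = 1179.6 kg/s.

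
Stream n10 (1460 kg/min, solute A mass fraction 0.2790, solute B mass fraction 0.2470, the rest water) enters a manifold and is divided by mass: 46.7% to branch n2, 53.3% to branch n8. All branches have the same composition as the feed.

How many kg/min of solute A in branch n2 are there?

Branch n2 total = 0.467×1460 = 681.82 kg/min.
solute A in n2 = 0.279×681.82 = 190.23 kg/min.

190.2 kg/min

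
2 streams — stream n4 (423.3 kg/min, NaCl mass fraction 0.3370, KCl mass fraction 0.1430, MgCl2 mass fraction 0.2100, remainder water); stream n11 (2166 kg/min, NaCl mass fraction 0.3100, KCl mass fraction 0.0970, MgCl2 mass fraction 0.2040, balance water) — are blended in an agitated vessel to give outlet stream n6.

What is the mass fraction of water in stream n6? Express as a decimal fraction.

0.3761

Total flow out = 423.3 + 2166 = 2589.3 kg/min.
water in = 423.3×0.310 + 2166×0.389 = 973.8 kg/min.
water mass fraction in n6 = 973.8/2589.3 = 0.3761.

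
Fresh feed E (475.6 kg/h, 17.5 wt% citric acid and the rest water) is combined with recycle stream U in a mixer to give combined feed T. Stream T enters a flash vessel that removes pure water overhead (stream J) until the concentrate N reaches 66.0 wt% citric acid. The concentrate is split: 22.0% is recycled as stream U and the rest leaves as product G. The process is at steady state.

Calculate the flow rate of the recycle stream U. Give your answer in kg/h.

Overall citric acid balance (none leaves overhead): citric acid in fresh feed = citric acid in product, i.e. 475.6×0.175 = (1−0.220)·N·0.660.
N = 83.23/(0.660×0.780) = 161.67 kg/h.
Recycle U = 0.220×161.67 = 35.568 kg/h.

35.57 kg/h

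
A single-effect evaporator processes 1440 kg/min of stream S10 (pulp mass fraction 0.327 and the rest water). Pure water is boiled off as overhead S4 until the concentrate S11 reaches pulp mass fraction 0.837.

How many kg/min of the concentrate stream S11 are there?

pulp is conserved: 1440×0.327 = 470.88 kg/min all reports to the concentrate.
Concentrate = 470.88/(target fraction) = 562.58 kg/min.

562.6 kg/min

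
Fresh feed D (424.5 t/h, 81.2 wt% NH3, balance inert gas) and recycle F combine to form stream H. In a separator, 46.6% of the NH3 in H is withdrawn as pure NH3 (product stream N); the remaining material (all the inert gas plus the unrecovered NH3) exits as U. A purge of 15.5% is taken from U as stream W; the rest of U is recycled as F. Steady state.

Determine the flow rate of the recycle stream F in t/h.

718.5 t/h

inert gas enters only via D and leaves only via the purge: 424.5×0.188 = 0.155×(inert gas in U), and the separator passes all inert gas, so inert gas in H = inert gas in U = 514.88 t/h.
NH3 in H: m_A = 424.5×0.812 + (1−0.155)·(1−0.466)·m_A, so m_A = 344.69/0.5488 = 628.12 t/h.
U = (1−0.466)×628.12 + 514.88 = 850.29 t/h.
Recycle F = (1−0.155)×850.29 = 718.5 t/h.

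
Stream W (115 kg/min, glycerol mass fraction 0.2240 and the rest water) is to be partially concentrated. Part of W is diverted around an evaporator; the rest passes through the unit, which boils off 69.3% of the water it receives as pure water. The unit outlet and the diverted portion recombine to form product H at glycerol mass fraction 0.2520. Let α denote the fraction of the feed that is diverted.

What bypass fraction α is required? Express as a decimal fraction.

All 115×0.224 = 25.76 kg/min of glycerol reaches H, so H = 25.76/0.252 = 102.22 kg/min and vapour = 12.778 kg/min.
The evaporator receives (1−α)·115 of feed at 0.776 water and removes 0.693 of that water:
0.693×0.776×(1−α)×115 = 12.778
(1−α) = 12.778/61.843 = 0.2066;  α = 0.7934.

0.793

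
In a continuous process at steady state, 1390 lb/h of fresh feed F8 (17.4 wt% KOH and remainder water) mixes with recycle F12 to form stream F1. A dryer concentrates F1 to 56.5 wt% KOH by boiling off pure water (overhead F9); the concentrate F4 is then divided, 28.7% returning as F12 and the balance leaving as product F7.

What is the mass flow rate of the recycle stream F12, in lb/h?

172.3 lb/h

Overall KOH balance (none leaves overhead): KOH in fresh feed = KOH in product, i.e. 1390×0.174 = (1−0.287)·F4·0.565.
F4 = 241.86/(0.565×0.713) = 600.38 lb/h.
Recycle F12 = 0.287×600.38 = 172.31 lb/h.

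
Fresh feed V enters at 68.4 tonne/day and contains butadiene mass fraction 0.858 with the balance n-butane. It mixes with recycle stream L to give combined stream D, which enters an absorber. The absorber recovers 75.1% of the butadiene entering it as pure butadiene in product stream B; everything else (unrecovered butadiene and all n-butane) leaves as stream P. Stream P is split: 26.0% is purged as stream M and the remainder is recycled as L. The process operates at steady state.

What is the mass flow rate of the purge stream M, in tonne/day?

n-butane enters only via V and leaves only via the purge: 68.4×0.142 = 0.260×(n-butane in P), and the absorber passes all n-butane, so n-butane in D = n-butane in P = 37.357 tonne/day.
butadiene in D: m_A = 68.4×0.858 + (1−0.260)·(1−0.751)·m_A, so m_A = 58.687/0.8157 = 71.944 tonne/day.
P = (1−0.751)×71.944 + 37.357 = 55.271 tonne/day.
Purge M = 0.260×55.271 = 14.37 tonne/day.

14.37 tonne/day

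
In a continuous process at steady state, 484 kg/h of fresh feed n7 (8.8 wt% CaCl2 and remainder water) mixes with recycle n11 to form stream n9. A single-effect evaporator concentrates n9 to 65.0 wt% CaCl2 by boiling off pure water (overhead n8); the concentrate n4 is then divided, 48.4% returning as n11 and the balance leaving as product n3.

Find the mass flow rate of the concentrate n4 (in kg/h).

Overall CaCl2 balance (none leaves overhead): CaCl2 in fresh feed = CaCl2 in product, i.e. 484×0.088 = (1−0.484)·n4·0.650.
n4 = 42.592/(0.650×0.516) = 126.99 kg/h.

127 kg/h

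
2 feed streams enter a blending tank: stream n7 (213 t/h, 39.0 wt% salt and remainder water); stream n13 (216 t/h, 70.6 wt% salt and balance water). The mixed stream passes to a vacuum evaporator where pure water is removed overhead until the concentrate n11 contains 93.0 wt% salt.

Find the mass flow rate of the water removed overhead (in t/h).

175.7 t/h

salt entering = 213×0.390 + 216×0.706 = 235.57 t/h.
All salt reports to n11, so n11 = 235.57/0.930 = 253.3 t/h.
Total feed = 429 t/h; overhead = 429 − 253.3 = 175.7 t/h.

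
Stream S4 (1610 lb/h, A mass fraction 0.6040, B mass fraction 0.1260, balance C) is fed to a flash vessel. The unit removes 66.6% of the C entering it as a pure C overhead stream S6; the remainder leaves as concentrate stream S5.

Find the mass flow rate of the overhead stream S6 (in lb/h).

C entering = 1610×0.270 = 434.7 lb/h; overhead removed = 0.666×434.7 = 289.51 lb/h.

289.5 lb/h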